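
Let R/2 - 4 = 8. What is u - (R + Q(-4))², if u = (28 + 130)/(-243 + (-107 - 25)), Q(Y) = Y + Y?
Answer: -96158/375 ≈ -256.42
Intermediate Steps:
Q(Y) = 2*Y
u = -158/375 (u = 158/(-243 - 132) = 158/(-375) = 158*(-1/375) = -158/375 ≈ -0.42133)
R = 24 (R = 8 + 2*8 = 8 + 16 = 24)
u - (R + Q(-4))² = -158/375 - (24 + 2*(-4))² = -158/375 - (24 - 8)² = -158/375 - 1*16² = -158/375 - 1*256 = -158/375 - 256 = -96158/375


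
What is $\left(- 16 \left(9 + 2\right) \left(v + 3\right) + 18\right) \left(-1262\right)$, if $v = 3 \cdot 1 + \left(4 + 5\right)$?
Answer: $3308964$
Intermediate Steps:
$v = 12$ ($v = 3 + 9 = 12$)
$\left(- 16 \left(9 + 2\right) \left(v + 3\right) + 18\right) \left(-1262\right) = \left(- 16 \left(9 + 2\right) \left(12 + 3\right) + 18\right) \left(-1262\right) = \left(- 16 \cdot 11 \cdot 15 + 18\right) \left(-1262\right) = \left(\left(-16\right) 165 + 18\right) \left(-1262\right) = \left(-2640 + 18\right) \left(-1262\right) = \left(-2622\right) \left(-1262\right) = 3308964$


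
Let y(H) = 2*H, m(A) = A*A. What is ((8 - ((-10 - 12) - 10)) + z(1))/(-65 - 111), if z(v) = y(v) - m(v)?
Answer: -41/176 ≈ -0.23295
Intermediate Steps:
m(A) = A**2
z(v) = -v**2 + 2*v (z(v) = 2*v - v**2 = -v**2 + 2*v)
((8 - ((-10 - 12) - 10)) + z(1))/(-65 - 111) = ((8 - ((-10 - 12) - 10)) + 1*(2 - 1*1))/(-65 - 111) = ((8 - (-22 - 10)) + 1*(2 - 1))/(-176) = -((8 - 1*(-32)) + 1*1)/176 = -((8 + 32) + 1)/176 = -(40 + 1)/176 = -1/176*41 = -41/176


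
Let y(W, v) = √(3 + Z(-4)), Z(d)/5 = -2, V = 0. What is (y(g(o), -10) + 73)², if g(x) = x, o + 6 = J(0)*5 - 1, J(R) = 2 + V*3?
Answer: (73 + I*√7)² ≈ 5322.0 + 386.28*I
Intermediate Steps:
Z(d) = -10 (Z(d) = 5*(-2) = -10)
J(R) = 2 (J(R) = 2 + 0*3 = 2 + 0 = 2)
o = 3 (o = -6 + (2*5 - 1) = -6 + (10 - 1) = -6 + 9 = 3)
y(W, v) = I*√7 (y(W, v) = √(3 - 10) = √(-7) = I*√7)
(y(g(o), -10) + 73)² = (I*√7 + 73)² = (73 + I*√7)²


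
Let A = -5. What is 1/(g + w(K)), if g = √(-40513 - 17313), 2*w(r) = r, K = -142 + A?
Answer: -294/252913 - 4*I*√57826/252913 ≈ -0.0011625 - 0.0038032*I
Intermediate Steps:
K = -147 (K = -142 - 5 = -147)
w(r) = r/2
g = I*√57826 (g = √(-57826) = I*√57826 ≈ 240.47*I)
1/(g + w(K)) = 1/(I*√57826 + (½)*(-147)) = 1/(I*√57826 - 147/2) = 1/(-147/2 + I*√57826)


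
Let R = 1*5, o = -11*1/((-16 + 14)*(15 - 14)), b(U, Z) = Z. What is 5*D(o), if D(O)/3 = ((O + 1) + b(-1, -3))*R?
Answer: 525/2 ≈ 262.50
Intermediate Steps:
o = 11/2 (o = -11/(1*(-2)) = -11/(-2) = -11*(-½) = 11/2 ≈ 5.5000)
R = 5
D(O) = -30 + 15*O (D(O) = 3*(((O + 1) - 3)*5) = 3*(((1 + O) - 3)*5) = 3*((-2 + O)*5) = 3*(-10 + 5*O) = -30 + 15*O)
5*D(o) = 5*(-30 + 15*(11/2)) = 5*(-30 + 165/2) = 5*(105/2) = 525/2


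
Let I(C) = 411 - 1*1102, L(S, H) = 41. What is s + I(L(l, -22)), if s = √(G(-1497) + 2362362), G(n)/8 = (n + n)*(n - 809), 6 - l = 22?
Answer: -691 + √57595674 ≈ 6898.2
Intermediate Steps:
l = -16 (l = 6 - 1*22 = 6 - 22 = -16)
I(C) = -691 (I(C) = 411 - 1102 = -691)
G(n) = 16*n*(-809 + n) (G(n) = 8*((n + n)*(n - 809)) = 8*((2*n)*(-809 + n)) = 8*(2*n*(-809 + n)) = 16*n*(-809 + n))
s = √57595674 (s = √(16*(-1497)*(-809 - 1497) + 2362362) = √(16*(-1497)*(-2306) + 2362362) = √(55233312 + 2362362) = √57595674 ≈ 7589.2)
s + I(L(l, -22)) = √57595674 - 691 = -691 + √57595674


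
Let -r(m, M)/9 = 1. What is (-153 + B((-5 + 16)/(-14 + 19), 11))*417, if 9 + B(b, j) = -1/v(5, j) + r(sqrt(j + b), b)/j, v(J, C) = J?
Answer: -3738822/55 ≈ -67979.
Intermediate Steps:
r(m, M) = -9 (r(m, M) = -9*1 = -9)
B(b, j) = -46/5 - 9/j (B(b, j) = -9 + (-1/5 - 9/j) = -46/5 - 9/j)
(-153 + B((-5 + 16)/(-14 + 19), 11))*417 = (-153 + (-46/5 - 9/11))*417 = (-153 - 551/55)*417 = -8966/55*417 = -3738822/55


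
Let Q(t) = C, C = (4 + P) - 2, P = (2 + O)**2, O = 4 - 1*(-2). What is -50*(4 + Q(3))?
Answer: -3500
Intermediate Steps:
O = 6 (O = 4 + 2 = 6)
P = 64 (P = (2 + 6)**2 = 8**2 = 64)
C = 66 (C = (4 + 64) - 2 = 68 - 2 = 66)
Q(t) = 66
-50*(4 + Q(3)) = -50*(4 + 66) = -50*70 = -3500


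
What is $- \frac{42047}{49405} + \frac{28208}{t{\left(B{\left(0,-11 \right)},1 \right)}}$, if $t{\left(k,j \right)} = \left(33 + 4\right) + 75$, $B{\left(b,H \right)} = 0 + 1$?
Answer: $\frac{86806686}{345835} \approx 251.01$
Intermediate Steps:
$B{\left(b,H \right)} = 1$
$t{\left(k,j \right)} = 112$ ($t{\left(k,j \right)} = 37 + 75 = 112$)
$- \frac{42047}{49405} + \frac{28208}{t{\left(B{\left(0,-11 \right)},1 \right)}} = - \frac{42047}{49405} + \frac{28208}{112} = \left(-42047\right) \frac{1}{49405} + 28208 \cdot \frac{1}{112} = - \frac{42047}{49405} + \frac{1763}{7} = \frac{86806686}{345835}$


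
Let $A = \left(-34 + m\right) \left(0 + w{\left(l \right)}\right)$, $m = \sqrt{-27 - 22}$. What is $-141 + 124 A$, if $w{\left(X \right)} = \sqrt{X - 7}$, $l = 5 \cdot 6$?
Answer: $-141 - \sqrt{23} \left(4216 - 868 i\right) \approx -20360.0 + 4162.8 i$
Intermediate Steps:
$l = 30$
$w{\left(X \right)} = \sqrt{-7 + X}$
$m = 7 i$ ($m = \sqrt{-49} = 7 i \approx 7.0 i$)
$A = \sqrt{23} \left(-34 + 7 i\right)$ ($A = \left(-34 + 7 i\right) \left(0 + \sqrt{-7 + 30}\right) = \left(-34 + 7 i\right) \left(0 + \sqrt{23}\right) = \left(-34 + 7 i\right) \sqrt{23} = \sqrt{23} \left(-34 + 7 i\right) \approx -163.06 + 33.571 i$)
$-141 + 124 A = -141 + 124 \sqrt{23} \left(-34 + 7 i\right)$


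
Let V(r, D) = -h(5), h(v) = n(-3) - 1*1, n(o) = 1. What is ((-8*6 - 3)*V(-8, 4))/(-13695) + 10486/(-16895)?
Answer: -10486/16895 ≈ -0.62066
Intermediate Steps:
h(v) = 0 (h(v) = 1 - 1*1 = 1 - 1 = 0)
V(r, D) = 0 (V(r, D) = -1*0 = 0)
((-8*6 - 3)*V(-8, 4))/(-13695) + 10486/(-16895) = ((-8*6 - 3)*0)/(-13695) + 10486/(-16895) = ((-48 - 3)*0)*(-1/13695) + 10486*(-1/16895) = -51*0*(-1/13695) - 10486/16895 = 0*(-1/13695) - 10486/16895 = 0 - 10486/16895 = -10486/16895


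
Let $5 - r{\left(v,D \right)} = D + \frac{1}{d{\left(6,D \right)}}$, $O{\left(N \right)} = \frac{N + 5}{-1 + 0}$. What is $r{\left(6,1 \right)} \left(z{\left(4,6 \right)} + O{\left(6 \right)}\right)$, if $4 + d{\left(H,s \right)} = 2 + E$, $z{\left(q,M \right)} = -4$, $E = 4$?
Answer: $- \frac{105}{2} \approx -52.5$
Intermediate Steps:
$O{\left(N \right)} = -5 - N$ ($O{\left(N \right)} = \frac{5 + N}{-1} = \left(5 + N\right) \left(-1\right) = -5 - N$)
$d{\left(H,s \right)} = 2$ ($d{\left(H,s \right)} = -4 + \left(2 + 4\right) = -4 + 6 = 2$)
$r{\left(v,D \right)} = \frac{9}{2} - D$ ($r{\left(v,D \right)} = 5 - \left(D + \frac{1}{2}\right) = 5 - \left(\frac{1}{2} + D\right) = \frac{9}{2} - D$)
$r{\left(6,1 \right)} \left(z{\left(4,6 \right)} + O{\left(6 \right)}\right) = \left(\frac{9}{2} - 1\right) \left(-4 - 11\right) = \frac{7 \left(-4 - 11\right)}{2} = \frac{7}{2} \left(-15\right) = - \frac{105}{2}$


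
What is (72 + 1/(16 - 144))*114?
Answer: 525255/64 ≈ 8207.1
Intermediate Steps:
(72 + 1/(16 - 144))*114 = (72 + 1/(-128))*114 = (72 - 1/128)*114 = (9215/128)*114 = 525255/64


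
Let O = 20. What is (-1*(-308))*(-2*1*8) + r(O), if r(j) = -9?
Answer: -4937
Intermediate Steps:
(-1*(-308))*(-2*1*8) + r(O) = (-1*(-308))*(-2*1*8) - 9 = 308*(-2*8) - 9 = 308*(-16) - 9 = -4928 - 9 = -4937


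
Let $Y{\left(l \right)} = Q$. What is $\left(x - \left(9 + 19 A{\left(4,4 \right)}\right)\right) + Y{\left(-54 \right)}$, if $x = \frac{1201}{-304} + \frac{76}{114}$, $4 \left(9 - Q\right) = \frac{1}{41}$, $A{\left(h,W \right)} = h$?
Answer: $- \frac{2964815}{37392} \approx -79.29$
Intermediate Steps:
$Q = \frac{1475}{164}$ ($Q = 9 - \frac{1}{4 \cdot 41} = 9 - \frac{1}{164} = \frac{1475}{164} \approx 8.9939$)
$Y{\left(l \right)} = \frac{1475}{164}$
$x = - \frac{2995}{912}$ ($x = 1201 \left(- \frac{1}{304}\right) + 76 \cdot \frac{1}{114} = - \frac{1201}{304} + \frac{2}{3} = - \frac{2995}{912} \approx -3.284$)
$\left(x - \left(9 + 19 A{\left(4,4 \right)}\right)\right) + Y{\left(-54 \right)} = \left(- \frac{2995}{912} - 85\right) + \frac{1475}{164} = - \frac{80515}{912} + \frac{1475}{164} = - \frac{2964815}{37392}$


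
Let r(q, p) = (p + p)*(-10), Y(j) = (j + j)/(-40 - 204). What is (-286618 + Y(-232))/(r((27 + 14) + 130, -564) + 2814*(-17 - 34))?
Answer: 8741791/4033137 ≈ 2.1675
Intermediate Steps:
Y(j) = -j/122 (Y(j) = (2*j)/(-244) = (2*j)*(-1/244) = -j/122)
r(q, p) = -20*p (r(q, p) = (2*p)*(-10) = -20*p)
(-286618 + Y(-232))/(r((27 + 14) + 130, -564) + 2814*(-17 - 34)) = (-286618 - 1/122*(-232))/(-20*(-564) + 2814*(-17 - 34)) = (-286618 + 116/61)/(11280 + 2814*(-51)) = -17483582/(61*(11280 - 143514)) = -17483582/61/(-132234) = -17483582/61*(-1/132234) = 8741791/4033137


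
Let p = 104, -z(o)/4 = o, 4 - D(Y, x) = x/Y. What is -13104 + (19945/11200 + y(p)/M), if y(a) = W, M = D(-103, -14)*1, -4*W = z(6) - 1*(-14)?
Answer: -5840156829/445760 ≈ -13102.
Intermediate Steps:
D(Y, x) = 4 - x/Y
z(o) = -4*o
W = 5/2 (W = -(-4*6 - 1*(-14))/4 = -(-24 + 14)/4 = -¼*(-10) = 5/2 ≈ 2.5000)
M = 398/103 (M = (4 - 1*(-14)/(-103))*1 = (4 - 1*(-14)*(-1/103))*1 = (4 - 14/103)*1 = (398/103)*1 = 398/103 ≈ 3.8641)
y(a) = 5/2
-13104 + (19945/11200 + y(p)/M) = -13104 + (19945/11200 + 5/(2*(398/103))) = -13104 + (19945*(1/11200) + (5/2)*(103/398)) = -13104 + (3989/2240 + 515/796) = -13104 + 1082211/445760 = -5840156829/445760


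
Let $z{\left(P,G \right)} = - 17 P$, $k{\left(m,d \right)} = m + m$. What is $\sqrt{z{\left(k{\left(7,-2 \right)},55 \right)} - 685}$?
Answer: $i \sqrt{923} \approx 30.381 i$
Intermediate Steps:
$k{\left(m,d \right)} = 2 m$
$\sqrt{z{\left(k{\left(7,-2 \right)},55 \right)} - 685} = \sqrt{- 17 \cdot 2 \cdot 7 - 685} = \sqrt{\left(-17\right) 14 - 685} = \sqrt{-238 - 685} = \sqrt{-923} = i \sqrt{923}$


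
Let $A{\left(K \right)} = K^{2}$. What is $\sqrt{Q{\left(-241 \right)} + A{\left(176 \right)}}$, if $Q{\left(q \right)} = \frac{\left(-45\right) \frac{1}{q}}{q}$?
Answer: $\frac{\sqrt{1799117011}}{241} \approx 176.0$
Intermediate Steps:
$Q{\left(q \right)} = - \frac{45}{q^{2}}$
$\sqrt{Q{\left(-241 \right)} + A{\left(176 \right)}} = \sqrt{- \frac{45}{58081} + 176^{2}} = \sqrt{\left(-45\right) \frac{1}{58081} + 30976} = \sqrt{- \frac{45}{58081} + 30976} = \sqrt{\frac{1799117011}{58081}} = \frac{\sqrt{1799117011}}{241}$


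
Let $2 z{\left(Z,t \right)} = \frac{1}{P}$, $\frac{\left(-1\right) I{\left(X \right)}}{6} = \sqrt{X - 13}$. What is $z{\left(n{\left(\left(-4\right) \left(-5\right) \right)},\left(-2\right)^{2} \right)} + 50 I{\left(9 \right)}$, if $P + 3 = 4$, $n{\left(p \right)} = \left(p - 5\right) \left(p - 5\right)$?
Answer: $\frac{1}{2} - 600 i \approx 0.5 - 600.0 i$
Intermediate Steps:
$n{\left(p \right)} = \left(-5 + p\right)^{2}$ ($n{\left(p \right)} = \left(-5 + p\right) \left(-5 + p\right) = \left(-5 + p\right)^{2}$)
$P = 1$ ($P = -3 + 4 = 1$)
$I{\left(X \right)} = - 6 \sqrt{-13 + X}$ ($I{\left(X \right)} = - 6 \sqrt{X - 13} = - 6 \sqrt{-13 + X}$)
$z{\left(Z,t \right)} = \frac{1}{2}$ ($z{\left(Z,t \right)} = \frac{1}{2 \cdot 1} = \frac{1}{2} \cdot 1 = \frac{1}{2}$)
$z{\left(n{\left(\left(-4\right) \left(-5\right) \right)},\left(-2\right)^{2} \right)} + 50 I{\left(9 \right)} = \frac{1}{2} + 50 \left(- 6 \sqrt{-13 + 9}\right) = \frac{1}{2} + 50 \left(- 6 \sqrt{-4}\right) = \frac{1}{2} + 50 \left(- 6 \cdot 2 i\right) = \frac{1}{2} + 50 \left(- 12 i\right) = \frac{1}{2} - 600 i$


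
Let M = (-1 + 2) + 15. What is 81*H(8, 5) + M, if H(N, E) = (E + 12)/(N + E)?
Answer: 1585/13 ≈ 121.92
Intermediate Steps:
M = 16 (M = 1 + 15 = 16)
H(N, E) = (12 + E)/(E + N)
81*H(8, 5) + M = 81*((12 + 5)/(5 + 8)) + 16 = 81*(17/13) + 16 = 1377/13 + 16 = 1585/13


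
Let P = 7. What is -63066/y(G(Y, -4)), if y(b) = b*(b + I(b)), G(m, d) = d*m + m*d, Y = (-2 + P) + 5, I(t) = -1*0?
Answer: -31533/3200 ≈ -9.8541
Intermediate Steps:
I(t) = 0
Y = 10 (Y = (-2 + 7) + 5 = 5 + 5 = 10)
G(m, d) = 2*d*m (G(m, d) = d*m + d*m = 2*d*m)
y(b) = b² (y(b) = b*(b + 0) = b*b = b²)
-63066/y(G(Y, -4)) = -63066/((2*(-4)*10)²) = -63066/((-80)²) = -63066/6400 = -63066*1/6400 = -31533/3200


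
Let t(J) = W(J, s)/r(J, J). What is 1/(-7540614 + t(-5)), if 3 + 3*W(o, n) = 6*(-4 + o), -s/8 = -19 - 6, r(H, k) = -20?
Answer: -20/150812261 ≈ -1.3262e-7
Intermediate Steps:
s = 200 (s = -8*(-19 - 6) = -8*(-25) = 200)
W(o, n) = -9 + 2*o (W(o, n) = -1 + (6*(-4 + o))/3 = -1 + (-24 + 6*o)/3 = -1 + (-8 + 2*o) = -9 + 2*o)
t(J) = 9/20 - J/10 (t(J) = (-9 + 2*J)/(-20) = (-9 + 2*J)*(-1/20) = 9/20 - J/10)
1/(-7540614 + t(-5)) = 1/(-7540614 + (9/20 - ⅒*(-5))) = 1/(-7540614 + (9/20 + ½)) = 1/(-7540614 + 19/20) = 1/(-150812261/20) = -20/150812261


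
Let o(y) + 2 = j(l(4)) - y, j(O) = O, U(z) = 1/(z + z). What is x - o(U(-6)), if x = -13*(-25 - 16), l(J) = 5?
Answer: 6359/12 ≈ 529.92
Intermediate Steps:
U(z) = 1/(2*z)
x = 533 (x = -13*(-41) = 533)
o(y) = 3 - y (o(y) = -2 + (5 - y) = 3 - y)
x - o(U(-6)) = 533 - (3 - 1/(2*(-6))) = 533 - (3 - (-1)/(2*6)) = 533 - (3 - 1*(-1/12)) = 533 - (3 + 1/12) = 533 - 1*37/12 = 533 - 37/12 = 6359/12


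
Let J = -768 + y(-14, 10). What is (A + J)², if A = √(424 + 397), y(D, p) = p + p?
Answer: (748 - √821)² ≈ 5.1746e+5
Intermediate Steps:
y(D, p) = 2*p
J = -748 (J = -768 + 2*10 = -768 + 20 = -748)
A = √821 ≈ 28.653
(A + J)² = (√821 - 748)² = (-748 + √821)²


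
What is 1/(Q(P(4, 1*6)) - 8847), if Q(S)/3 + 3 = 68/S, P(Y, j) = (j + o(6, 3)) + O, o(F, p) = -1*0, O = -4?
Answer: -1/8754 ≈ -0.00011423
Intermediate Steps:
o(F, p) = 0
P(Y, j) = -4 + j (P(Y, j) = (j + 0) - 4 = j - 4 = -4 + j)
Q(S) = -9 + 204/S (Q(S) = -9 + 3*(68/S) = -9 + 204/S)
1/(Q(P(4, 1*6)) - 8847) = 1/((-9 + 204/(-4 + 1*6)) - 8847) = 1/((-9 + 204/(-4 + 6)) - 8847) = 1/((-9 + 204/2) - 8847) = 1/((-9 + 204*(½)) - 8847) = 1/((-9 + 102) - 8847) = 1/(93 - 8847) = 1/(-8754) = -1/8754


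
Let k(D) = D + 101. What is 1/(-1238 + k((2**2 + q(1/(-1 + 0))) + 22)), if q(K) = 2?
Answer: -1/1109 ≈ -0.00090171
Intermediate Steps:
k(D) = 101 + D
1/(-1238 + k((2**2 + q(1/(-1 + 0))) + 22)) = 1/(-1238 + (101 + ((2**2 + 2) + 22))) = 1/(-1238 + (101 + ((4 + 2) + 22))) = 1/(-1238 + (101 + (6 + 22))) = 1/(-1238 + (101 + 28)) = 1/(-1238 + 129) = 1/(-1109) = -1/1109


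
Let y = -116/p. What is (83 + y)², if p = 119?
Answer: 95277121/14161 ≈ 6728.1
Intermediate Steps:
y = -116/119 ≈ -0.97479
(83 + y)² = (83 - 116/119)² = (9761/119)² = 95277121/14161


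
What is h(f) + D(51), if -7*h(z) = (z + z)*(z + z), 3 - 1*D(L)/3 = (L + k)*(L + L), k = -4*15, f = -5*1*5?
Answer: 16841/7 ≈ 2405.9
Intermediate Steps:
f = -25 (f = -5*5 = -25)
k = -60
D(L) = 9 - 6*L*(-60 + L) (D(L) = 9 - 3*(L - 60)*(L + L) = 9 - 3*(-60 + L)*2*L = 9 - 6*L*(-60 + L))
h(z) = -4*z²/7 (h(z) = -(z + z)*(z + z)/7 = -2*z*2*z/7 = -4*z²/7)
h(f) + D(51) = -4/7*(-25)² + (9 - 6*51² + 360*51) = -4/7*625 + (9 - 6*2601 + 18360) = -2500/7 + (9 - 15606 + 18360) = -2500/7 + 2763 = 16841/7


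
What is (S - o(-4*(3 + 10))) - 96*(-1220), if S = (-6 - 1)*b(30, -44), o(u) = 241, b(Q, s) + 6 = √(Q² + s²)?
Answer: 116921 - 14*√709 ≈ 1.1655e+5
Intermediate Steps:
b(Q, s) = -6 + √(Q² + s²)
S = 42 - 14*√709 (S = (-6 - 1)*(-6 + √(30² + (-44)²)) = -7*(-6 + √(900 + 1936)) = -7*(-6 + √2836) = -7*(-6 + 2*√709) = 42 - 14*√709 ≈ -330.78)
(S - o(-4*(3 + 10))) - 96*(-1220) = ((42 - 14*√709) - 1*241) - 96*(-1220) = ((42 - 14*√709) - 241) - 1*(-117120) = (-199 - 14*√709) + 117120 = 116921 - 14*√709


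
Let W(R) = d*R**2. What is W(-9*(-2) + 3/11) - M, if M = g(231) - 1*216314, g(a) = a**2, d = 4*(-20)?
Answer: 16485233/121 ≈ 1.3624e+5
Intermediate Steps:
d = -80
W(R) = -80*R**2
M = -162953 (M = 231**2 - 1*216314 = 53361 - 216314 = -162953)
W(-9*(-2) + 3/11) - M = -80*(-9*(-2) + 3/11)**2 - 1*(-162953) = -80*(18 + 3*(1/11))**2 + 162953 = -80*(18 + 3/11)**2 + 162953 = -80*(201/11)**2 + 162953 = -80*40401/121 + 162953 = -3232080/121 + 162953 = 16485233/121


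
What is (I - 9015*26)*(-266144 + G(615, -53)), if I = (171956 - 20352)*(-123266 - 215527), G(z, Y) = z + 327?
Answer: 13621466462819124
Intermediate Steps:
G(z, Y) = 327 + z
I = -51362373972 (I = 151604*(-338793) = -51362373972)
(I - 9015*26)*(-266144 + G(615, -53)) = (-51362373972 - 9015*26)*(-266144 + (327 + 615)) = (-51362373972 - 234390)*(-266144 + 942) = -51362608362*(-265202) = 13621466462819124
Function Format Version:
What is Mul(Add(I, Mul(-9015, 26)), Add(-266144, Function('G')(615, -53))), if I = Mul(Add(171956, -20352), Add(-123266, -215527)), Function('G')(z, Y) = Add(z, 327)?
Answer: 13621466462819124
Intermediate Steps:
Function('G')(z, Y) = Add(327, z)
I = -51362373972 (I = Mul(151604, -338793) = -51362373972)
Mul(Add(I, Mul(-9015, 26)), Add(-266144, Function('G')(615, -53))) = Mul(Add(-51362373972, Mul(-9015, 26)), Add(-266144, Add(327, 615))) = Mul(Add(-51362373972, -234390), Add(-266144, 942)) = Mul(-51362608362, -265202) = 13621466462819124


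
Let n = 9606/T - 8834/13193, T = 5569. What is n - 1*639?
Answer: -46870955651/73471817 ≈ -637.94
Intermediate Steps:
n = 77535412/73471817 (n = 9606/5569 - 8834/13193 = 77535412/73471817 ≈ 1.0553)
n - 1*639 = 77535412/73471817 - 1*639 = 77535412/73471817 - 639 = -46870955651/73471817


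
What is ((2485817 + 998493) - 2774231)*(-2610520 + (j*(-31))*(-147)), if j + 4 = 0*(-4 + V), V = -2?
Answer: -1866618751092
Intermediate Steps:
j = -4 (j = -4 + 0*(-4 - 2) = -4 + 0*(-6) = -4 + 0 = -4)
((2485817 + 998493) - 2774231)*(-2610520 + (j*(-31))*(-147)) = ((2485817 + 998493) - 2774231)*(-2610520 - 4*(-31)*(-147)) = (3484310 - 2774231)*(-2610520 + 124*(-147)) = 710079*(-2610520 - 18228) = 710079*(-2628748) = -1866618751092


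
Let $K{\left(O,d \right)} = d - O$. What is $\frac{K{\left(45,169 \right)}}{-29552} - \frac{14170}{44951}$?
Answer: $- \frac{106081441}{332097988} \approx -0.31943$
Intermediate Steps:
$\frac{K{\left(45,169 \right)}}{-29552} - \frac{14170}{44951} = \frac{169 - 45}{-29552} - \frac{14170}{44951} = \left(169 - 45\right) \left(- \frac{1}{29552}\right) - \frac{14170}{44951} = 124 \left(- \frac{1}{29552}\right) - \frac{14170}{44951} = - \frac{31}{7388} - \frac{14170}{44951} = - \frac{106081441}{332097988}$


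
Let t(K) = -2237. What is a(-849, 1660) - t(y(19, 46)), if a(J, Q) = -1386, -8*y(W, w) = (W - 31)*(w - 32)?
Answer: 851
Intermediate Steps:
y(W, w) = -(-32 + w)*(-31 + W)/8 (y(W, w) = -(W - 31)*(w - 32)/8 = -(-31 + W)*(-32 + w)/8 = -(-32 + w)*(-31 + W)/8)
a(-849, 1660) - t(y(19, 46)) = -1386 - 1*(-2237) = -1386 + 2237 = 851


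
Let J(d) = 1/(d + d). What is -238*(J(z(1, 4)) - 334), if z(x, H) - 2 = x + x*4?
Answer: 79475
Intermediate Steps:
z(x, H) = 2 + 5*x (z(x, H) = 2 + (x + x*4) = 2 + (x + 4*x) = 2 + 5*x)
J(d) = 1/(2*d)
-238*(J(z(1, 4)) - 334) = -238*(1/(2*(2 + 5*1)) - 334) = -238*(1/(2*(2 + 5)) - 334) = -238*((1/2)/7 - 334) = -238*((1/2)*(1/7) - 334) = -238*(1/14 - 334) = -238*(-4675/14) = 79475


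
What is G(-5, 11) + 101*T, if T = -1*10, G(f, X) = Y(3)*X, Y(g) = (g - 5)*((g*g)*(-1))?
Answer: -812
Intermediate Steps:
Y(g) = -g**2*(-5 + g) (Y(g) = (-5 + g)*(g**2*(-1)) = (-5 + g)*(-g**2) = -g**2*(-5 + g))
G(f, X) = 18*X (G(f, X) = (3**2*(5 - 1*3))*X = (9*(5 - 3))*X = (9*2)*X = 18*X)
T = -10
G(-5, 11) + 101*T = 18*11 + 101*(-10) = 198 - 1010 = -812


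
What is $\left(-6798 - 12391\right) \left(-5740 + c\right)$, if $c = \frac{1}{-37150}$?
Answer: $\frac{4091881568189}{37150} \approx 1.1014 \cdot 10^{8}$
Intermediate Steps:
$c = - \frac{1}{37150} \approx -2.6918 \cdot 10^{-5}$
$\left(-6798 - 12391\right) \left(-5740 + c\right) = \left(-6798 - 12391\right) \left(-5740 - \frac{1}{37150}\right) = \left(-19189\right) \left(- \frac{213241001}{37150}\right) = \frac{4091881568189}{37150}$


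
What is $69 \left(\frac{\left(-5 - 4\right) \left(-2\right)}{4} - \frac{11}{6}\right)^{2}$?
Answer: $\frac{1472}{3} \approx 490.67$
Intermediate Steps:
$69 \left(\frac{\left(-5 - 4\right) \left(-2\right)}{4} - \frac{11}{6}\right)^{2} = 69 \left(\left(-9\right) \left(-2\right) \frac{1}{4} - \frac{11}{6}\right)^{2} = 69 \left(18 \cdot \frac{1}{4} - \frac{11}{6}\right)^{2} = 69 \left(\frac{9}{2} - \frac{11}{6}\right)^{2} = 69 \left(\frac{8}{3}\right)^{2} = 69 \cdot \frac{64}{9} = \frac{1472}{3}$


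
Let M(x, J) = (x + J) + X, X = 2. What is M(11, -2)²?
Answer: 121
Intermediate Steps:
M(x, J) = 2 + J + x (M(x, J) = (x + J) + 2 = (J + x) + 2 = 2 + J + x)
M(11, -2)² = (2 - 2 + 11)² = 11² = 121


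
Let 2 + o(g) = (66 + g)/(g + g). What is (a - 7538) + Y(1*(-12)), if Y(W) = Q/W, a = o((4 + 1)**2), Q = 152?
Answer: -1132627/150 ≈ -7550.8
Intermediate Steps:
o(g) = -2 + (66 + g)/(2*g) (o(g) = -2 + (66 + g)/(g + g) = -2 + (66 + g)/((2*g)) = -2 + (66 + g)*(1/(2*g)) = -2 + (66 + g)/(2*g))
a = -9/50 (a = -3/2 + 33/((4 + 1)**2) = -3/2 + 33/(5**2) = -3/2 + 33/25 = -9/50 ≈ -0.18000)
Y(W) = 152/W
(a - 7538) + Y(1*(-12)) = (-9/50 - 7538) + 152/((1*(-12))) = -376909/50 + 152/(-12) = -376909/50 + 152*(-1/12) = -376909/50 - 38/3 = -1132627/150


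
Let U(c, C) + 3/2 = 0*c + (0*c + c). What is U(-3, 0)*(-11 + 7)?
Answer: 18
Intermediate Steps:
U(c, C) = -3/2 + c (U(c, C) = -3/2 + (0*c + (0*c + c)) = -3/2 + (0 + (0 + c)) = -3/2 + (0 + c) = -3/2 + c)
U(-3, 0)*(-11 + 7) = (-3/2 - 3)*(-11 + 7) = -9/2*(-4) = 18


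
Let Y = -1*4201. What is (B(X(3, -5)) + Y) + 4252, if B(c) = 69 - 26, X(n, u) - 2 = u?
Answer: 94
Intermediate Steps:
X(n, u) = 2 + u
Y = -4201
B(c) = 43
(B(X(3, -5)) + Y) + 4252 = (43 - 4201) + 4252 = -4158 + 4252 = 94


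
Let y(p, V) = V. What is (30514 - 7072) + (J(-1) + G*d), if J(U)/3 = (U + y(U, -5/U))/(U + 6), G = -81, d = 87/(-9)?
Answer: 121137/5 ≈ 24227.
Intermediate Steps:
d = -29/3 (d = 87*(-⅑) = -29/3 ≈ -9.6667)
J(U) = 3*(U - 5/U)/(6 + U) (J(U) = 3*((U - 5/U)/(U + 6)) = 3*((U - 5/U)/(6 + U)) = 3*(U - 5/U)/(6 + U))
(30514 - 7072) + (J(-1) + G*d) = (30514 - 7072) + (3*(-5 + (-1)²)/(-1*(6 - 1)) - 81*(-29/3)) = 23442 + (3*(-1)*(-5 + 1)/5 + 783) = 23442 + (3*(-1)*(⅕)*(-4) + 783) = 23442 + (12/5 + 783) = 23442 + 3927/5 = 121137/5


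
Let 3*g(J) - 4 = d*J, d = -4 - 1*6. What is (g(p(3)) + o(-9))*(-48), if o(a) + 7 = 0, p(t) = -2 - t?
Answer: -528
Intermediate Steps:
o(a) = -7 (o(a) = -7 + 0 = -7)
d = -10 (d = -4 - 6 = -10)
g(J) = 4/3 - 10*J/3 (g(J) = 4/3 + (-10*J)/3 = 4/3 - 10*J/3)
(g(p(3)) + o(-9))*(-48) = ((4/3 - 10*(-2 - 1*3)/3) - 7)*(-48) = ((4/3 - 10*(-2 - 3)/3) - 7)*(-48) = ((4/3 - 10/3*(-5)) - 7)*(-48) = ((4/3 + 50/3) - 7)*(-48) = (18 - 7)*(-48) = 11*(-48) = -528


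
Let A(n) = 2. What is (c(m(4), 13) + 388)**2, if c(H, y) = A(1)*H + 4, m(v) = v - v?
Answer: 153664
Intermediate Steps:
m(v) = 0
c(H, y) = 4 + 2*H (c(H, y) = 2*H + 4 = 4 + 2*H)
(c(m(4), 13) + 388)**2 = ((4 + 2*0) + 388)**2 = ((4 + 0) + 388)**2 = (4 + 388)**2 = 392**2 = 153664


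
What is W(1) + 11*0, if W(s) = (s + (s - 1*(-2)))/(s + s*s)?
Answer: 2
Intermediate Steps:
W(s) = (2 + 2*s)/(s + s**2) (W(s) = (s + (s + 2))/(s + s**2) = (s + (2 + s))/(s + s**2) = (2 + 2*s)/(s + s**2))
W(1) + 11*0 = 2/1 + 11*0 = 2*1 + 0 = 2 + 0 = 2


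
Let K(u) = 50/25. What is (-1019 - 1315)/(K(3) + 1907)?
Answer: -2334/1909 ≈ -1.2226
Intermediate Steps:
K(u) = 2 (K(u) = 50*(1/25) = 2)
(-1019 - 1315)/(K(3) + 1907) = (-1019 - 1315)/(2 + 1907) = -2334/1909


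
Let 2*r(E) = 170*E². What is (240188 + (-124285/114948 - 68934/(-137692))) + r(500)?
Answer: 85033555627394555/3956855004 ≈ 2.1490e+7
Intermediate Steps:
r(E) = 85*E² (r(E) = (170*E²)/2 = 85*E²)
(240188 + (-124285/114948 - 68934/(-137692))) + r(500) = (240188 + (-124285/114948 - 68934/(-137692))) + 85*500² = (240188 + (-124285*1/114948 - 68934*(-1/137692))) + 85*250000 = (240188 + (-124285/114948 + 34467/68846)) + 21250000 = (240188 - 2297306197/3956855004) + 21250000 = 950386792394555/3956855004 + 21250000 = 85033555627394555/3956855004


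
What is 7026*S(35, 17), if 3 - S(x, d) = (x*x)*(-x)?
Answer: 301260828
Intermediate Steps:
S(x, d) = 3 + x³ (S(x, d) = 3 - x*x*(-x) = 3 - x²*(-x) = 3 - (-1)*x³ = 3 + x³)
7026*S(35, 17) = 7026*(3 + 35³) = 7026*(3 + 42875) = 7026*42878 = 301260828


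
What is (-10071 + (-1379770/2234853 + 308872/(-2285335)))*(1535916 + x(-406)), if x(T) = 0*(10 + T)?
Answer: -26336016750724169125612/1702462593585 ≈ -1.5469e+10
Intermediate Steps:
x(T) = 0
(-10071 + (-1379770/2234853 + 308872/(-2285335)))*(1535916 + x(-406)) = (-10071 + (-1379770/2234853 + 308872/(-2285335)))*(1535916 + 0) = (-10071 + (-1379770*1/2234853 + 308872*(-1/2285335)))*1535916 = (-10071 + (-1379770/2234853 - 308872/2285335))*1535916 = (-10071 - 3843520188766/5107387780755)*1535916 = -51440345860172371/5107387780755*1535916 = -26336016750724169125612/1702462593585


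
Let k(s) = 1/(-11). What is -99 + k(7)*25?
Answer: -1114/11 ≈ -101.27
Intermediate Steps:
k(s) = -1/11
-99 + k(7)*25 = -99 - 1/11*25 = -99 - 25/11 = -1114/11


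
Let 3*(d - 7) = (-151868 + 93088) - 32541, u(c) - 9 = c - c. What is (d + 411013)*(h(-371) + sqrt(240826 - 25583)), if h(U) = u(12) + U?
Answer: -413309518/3 + 1141739*sqrt(215243)/3 ≈ 3.8797e+7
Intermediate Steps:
u(c) = 9 (u(c) = 9 + (c - c) = 9 + 0 = 9)
d = -91300/3 (d = 7 + ((-151868 + 93088) - 32541)/3 = 7 + (-58780 - 32541)/3 = 7 + (1/3)*(-91321) = 7 - 91321/3 = -91300/3 ≈ -30433.)
h(U) = 9 + U
(d + 411013)*(h(-371) + sqrt(240826 - 25583)) = (-91300/3 + 411013)*((9 - 371) + sqrt(240826 - 25583)) = 1141739*(-362 + sqrt(215243))/3 = -413309518/3 + 1141739*sqrt(215243)/3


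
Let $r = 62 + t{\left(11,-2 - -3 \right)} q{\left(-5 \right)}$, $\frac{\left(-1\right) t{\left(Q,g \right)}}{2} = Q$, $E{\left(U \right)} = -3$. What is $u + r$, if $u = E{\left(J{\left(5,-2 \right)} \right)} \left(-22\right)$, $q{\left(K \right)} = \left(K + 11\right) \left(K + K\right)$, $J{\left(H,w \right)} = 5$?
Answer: $1448$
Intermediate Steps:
$q{\left(K \right)} = 2 K \left(11 + K\right)$ ($q{\left(K \right)} = \left(11 + K\right) 2 K = 2 K \left(11 + K\right)$)
$t{\left(Q,g \right)} = - 2 Q$
$u = 66$ ($u = \left(-3\right) \left(-22\right) = 66$)
$r = 1382$ ($r = 62 + \left(-2\right) 11 \cdot 2 \left(-5\right) \left(11 - 5\right) = 62 - 22 \cdot 2 \left(-5\right) 6 = 62 - -1320 = 62 + 1320 = 1382$)
$u + r = 66 + 1382 = 1448$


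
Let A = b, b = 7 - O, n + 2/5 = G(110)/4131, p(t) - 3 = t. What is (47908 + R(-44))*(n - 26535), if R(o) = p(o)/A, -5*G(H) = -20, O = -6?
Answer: -341329342526921/268515 ≈ -1.2712e+9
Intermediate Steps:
p(t) = 3 + t
G(H) = 4 (G(H) = -⅕*(-20) = 4)
n = -8242/20655 (n = -⅖ + 4/4131 = -8242/20655 ≈ -0.39903)
b = 13 (b = 7 - 1*(-6) = 7 + 6 = 13)
A = 13
R(o) = 3/13 + o/13 (R(o) = (3 + o)/13 = (3 + o)*(1/13) = 3/13 + o/13)
(47908 + R(-44))*(n - 26535) = (47908 + (3/13 + (1/13)*(-44)))*(-8242/20655 - 26535) = (47908 + (3/13 - 44/13))*(-548088667/20655) = (47908 - 41/13)*(-548088667/20655) = (622763/13)*(-548088667/20655) = -341329342526921/268515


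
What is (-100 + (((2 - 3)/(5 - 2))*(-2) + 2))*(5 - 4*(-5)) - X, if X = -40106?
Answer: 113018/3 ≈ 37673.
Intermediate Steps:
(-100 + (((2 - 3)/(5 - 2))*(-2) + 2))*(5 - 4*(-5)) - X = (-100 + (((2 - 3)/(5 - 2))*(-2) + 2))*(5 - 4*(-5)) - 1*(-40106) = (-100 + (-1/3*(-2) + 2))*(5 + 20) + 40106 = (-100 + (-1*⅓*(-2) + 2))*25 + 40106 = (-100 + (-⅓*(-2) + 2))*25 + 40106 = (-100 + (⅔ + 2))*25 + 40106 = (-100 + 8/3)*25 + 40106 = -292/3*25 + 40106 = -7300/3 + 40106 = 113018/3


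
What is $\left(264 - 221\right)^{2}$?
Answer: $1849$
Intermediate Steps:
$\left(264 - 221\right)^{2} = 43^{2} = 1849$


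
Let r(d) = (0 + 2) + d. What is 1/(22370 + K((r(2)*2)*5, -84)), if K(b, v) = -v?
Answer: 1/22454 ≈ 4.4535e-5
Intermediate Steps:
r(d) = 2 + d
1/(22370 + K((r(2)*2)*5, -84)) = 1/(22370 - 1*(-84)) = 1/(22370 + 84) = 1/22454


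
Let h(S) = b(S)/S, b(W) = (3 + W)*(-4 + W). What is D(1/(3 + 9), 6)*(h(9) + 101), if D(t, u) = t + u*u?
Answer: 139859/36 ≈ 3885.0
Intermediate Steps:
b(W) = (-4 + W)*(3 + W)
D(t, u) = t + u²
h(S) = (-12 + S² - S)/S
D(1/(3 + 9), 6)*(h(9) + 101) = (1/(3 + 9) + 6²)*((-1 + 9 - 12/9) + 101) = (1/12 + 36)*((-1 + 9 - 12*⅑) + 101) = (1/12 + 36)*((-1 + 9 - 4/3) + 101) = 433*(20/3 + 101)/12 = (433/12)*(323/3) = 139859/36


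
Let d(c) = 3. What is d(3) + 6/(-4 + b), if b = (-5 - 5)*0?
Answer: 3/2 ≈ 1.5000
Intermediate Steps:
b = 0 (b = -10*0 = 0)
d(3) + 6/(-4 + b) = 3 + 6/(-4 + 0) = 3 + 6/(-4) = 3 - ¼*6 = 3 - 3/2 = 3/2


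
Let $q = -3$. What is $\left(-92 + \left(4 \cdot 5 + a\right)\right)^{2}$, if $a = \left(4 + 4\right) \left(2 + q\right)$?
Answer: $6400$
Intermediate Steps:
$a = -8$ ($a = \left(4 + 4\right) \left(2 - 3\right) = 8 \left(-1\right) = -8$)
$\left(-92 + \left(4 \cdot 5 + a\right)\right)^{2} = \left(-92 + \left(4 \cdot 5 - 8\right)\right)^{2} = \left(-92 + \left(20 - 8\right)\right)^{2} = \left(-92 + 12\right)^{2} = \left(-80\right)^{2} = 6400$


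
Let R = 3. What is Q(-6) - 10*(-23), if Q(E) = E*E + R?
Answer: 269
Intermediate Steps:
Q(E) = 3 + E² (Q(E) = E*E + 3 = E² + 3 = 3 + E²)
Q(-6) - 10*(-23) = (3 + (-6)²) - 10*(-23) = (3 + 36) + 230 = 39 + 230 = 269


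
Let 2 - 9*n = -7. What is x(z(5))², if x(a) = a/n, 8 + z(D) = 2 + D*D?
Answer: 361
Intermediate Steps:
n = 1 (n = 2/9 - ⅑*(-7) = 2/9 + 7/9 = 1)
z(D) = -6 + D² (z(D) = -8 + (2 + D*D) = -8 + (2 + D²) = -6 + D²)
x(a) = a (x(a) = a/1 = a*1 = a)
x(z(5))² = (-6 + 5²)² = (-6 + 25)² = 19² = 361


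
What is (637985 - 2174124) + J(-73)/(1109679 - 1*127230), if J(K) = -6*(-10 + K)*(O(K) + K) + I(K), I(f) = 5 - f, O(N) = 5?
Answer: -167686473133/109161 ≈ -1.5361e+6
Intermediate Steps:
J(K) = 5 - K - 6*(-10 + K)*(5 + K) (J(K) = -6*(-10 + K)*(5 + K) + (5 - K) = 5 - K - 6*(-10 + K)*(5 + K))
(637985 - 2174124) + J(-73)/(1109679 - 1*127230) = (637985 - 2174124) + (305 - 6*(-73)**2 + 29*(-73))/(1109679 - 1*127230) = -1536139 + (305 - 6*5329 - 2117)/(1109679 - 127230) = -1536139 + (305 - 31974 - 2117)/982449 = -1536139 - 33786*1/982449 = -1536139 - 3754/109161 = -167686473133/109161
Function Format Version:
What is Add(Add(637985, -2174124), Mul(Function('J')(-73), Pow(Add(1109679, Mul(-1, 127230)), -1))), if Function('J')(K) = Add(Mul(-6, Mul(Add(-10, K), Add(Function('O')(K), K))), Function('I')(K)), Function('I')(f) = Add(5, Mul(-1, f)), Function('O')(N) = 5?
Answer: Rational(-167686473133, 109161) ≈ -1.5361e+6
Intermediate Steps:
Function('J')(K) = Add(5, Mul(-1, K), Mul(-6, Add(-10, K), Add(5, K))) (Function('J')(K) = Add(Mul(-6, Mul(Add(-10, K), Add(5, K))), Add(5, Mul(-1, K))) = Add(Mul(-6, Add(-10, K), Add(5, K)), Add(5, Mul(-1, K))) = Add(5, Mul(-1, K), Mul(-6, Add(-10, K), Add(5, K))))
Add(Add(637985, -2174124), Mul(Function('J')(-73), Pow(Add(1109679, Mul(-1, 127230)), -1))) = Add(Add(637985, -2174124), Mul(Add(305, Mul(-6, Pow(-73, 2)), Mul(29, -73)), Pow(Add(1109679, Mul(-1, 127230)), -1))) = Add(-1536139, Mul(Add(305, Mul(-6, 5329), -2117), Pow(Add(1109679, -127230), -1))) = Add(-1536139, Mul(Add(305, -31974, -2117), Pow(982449, -1))) = Add(-1536139, Mul(-33786, Rational(1, 982449))) = Add(-1536139, Rational(-3754, 109161)) = Rational(-167686473133, 109161)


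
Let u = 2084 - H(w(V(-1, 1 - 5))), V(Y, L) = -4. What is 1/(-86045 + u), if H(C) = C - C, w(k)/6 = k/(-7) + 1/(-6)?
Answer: -1/83961 ≈ -1.1910e-5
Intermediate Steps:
w(k) = -1 - 6*k/7 (w(k) = 6*(k/(-7) + 1/(-6)) = 6*(k*(-⅐) + 1*(-⅙)) = 6*(-k/7 - ⅙) = 6*(-⅙ - k/7) = -1 - 6*k/7)
H(C) = 0
u = 2084 (u = 2084 - 1*0 = 2084 + 0 = 2084)
1/(-86045 + u) = 1/(-86045 + 2084) = 1/(-83961) = -1/83961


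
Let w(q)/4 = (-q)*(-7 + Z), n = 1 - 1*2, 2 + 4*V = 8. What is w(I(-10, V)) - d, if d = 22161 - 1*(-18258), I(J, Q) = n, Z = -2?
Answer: -40455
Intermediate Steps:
V = 3/2 (V = -½ + (¼)*8 = -½ + 2 = 3/2 ≈ 1.5000)
n = -1 (n = 1 - 2 = -1)
I(J, Q) = -1
w(q) = 36*q (w(q) = 4*((-q)*(-7 - 2)) = 4*(-q*(-9)) = 4*(9*q) = 36*q)
d = 40419 (d = 22161 + 18258 = 40419)
w(I(-10, V)) - d = 36*(-1) - 1*40419 = -36 - 40419 = -40455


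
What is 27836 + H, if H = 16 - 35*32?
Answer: 26732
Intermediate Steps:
H = -1104 (H = 16 - 1120 = -1104)
27836 + H = 27836 - 1104 = 26732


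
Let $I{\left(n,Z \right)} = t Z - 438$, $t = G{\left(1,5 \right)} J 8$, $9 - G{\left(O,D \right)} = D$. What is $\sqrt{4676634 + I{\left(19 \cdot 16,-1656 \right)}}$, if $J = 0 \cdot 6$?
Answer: $2 \sqrt{1169049} \approx 2162.5$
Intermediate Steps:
$G{\left(O,D \right)} = 9 - D$
$J = 0$
$t = 0$ ($t = \left(9 - 5\right) 0 \cdot 8 = 4 \cdot 0 \cdot 8 = 0 \cdot 8 = 0$)
$I{\left(n,Z \right)} = -438$ ($I{\left(n,Z \right)} = 0 Z - 438 = 0 - 438 = -438$)
$\sqrt{4676634 + I{\left(19 \cdot 16,-1656 \right)}} = \sqrt{4676634 - 438} = \sqrt{4676196} = 2 \sqrt{1169049}$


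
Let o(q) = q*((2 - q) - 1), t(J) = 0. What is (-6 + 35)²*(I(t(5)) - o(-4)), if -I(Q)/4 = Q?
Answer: 16820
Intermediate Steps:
o(q) = q*(1 - q)
I(Q) = -4*Q
(-6 + 35)²*(I(t(5)) - o(-4)) = (-6 + 35)²*(-4*0 - (-4)*(1 - 1*(-4))) = 29²*(0 - (-4)*(1 + 4)) = 841*(0 - (-4)*5) = 841*(0 - 1*(-20)) = 841*(0 + 20) = 841*20 = 16820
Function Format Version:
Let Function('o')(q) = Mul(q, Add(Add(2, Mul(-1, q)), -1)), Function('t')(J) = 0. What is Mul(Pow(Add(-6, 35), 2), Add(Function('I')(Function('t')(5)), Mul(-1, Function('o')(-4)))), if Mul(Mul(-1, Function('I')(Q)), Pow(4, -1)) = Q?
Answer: 16820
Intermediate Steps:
Function('o')(q) = Mul(q, Add(1, Mul(-1, q)))
Function('I')(Q) = Mul(-4, Q)
Mul(Pow(Add(-6, 35), 2), Add(Function('I')(Function('t')(5)), Mul(-1, Function('o')(-4)))) = Mul(Pow(Add(-6, 35), 2), Add(Mul(-4, 0), Mul(-1, Mul(-4, Add(1, Mul(-1, -4)))))) = Mul(Pow(29, 2), Add(0, Mul(-1, Mul(-4, Add(1, 4))))) = Mul(841, Add(0, Mul(-1, Mul(-4, 5)))) = Mul(841, Add(0, Mul(-1, -20))) = Mul(841, Add(0, 20)) = Mul(841, 20) = 16820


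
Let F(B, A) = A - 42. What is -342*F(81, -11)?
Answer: 18126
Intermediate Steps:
F(B, A) = -42 + A
-342*F(81, -11) = -342*(-42 - 11) = -342*(-53) = 18126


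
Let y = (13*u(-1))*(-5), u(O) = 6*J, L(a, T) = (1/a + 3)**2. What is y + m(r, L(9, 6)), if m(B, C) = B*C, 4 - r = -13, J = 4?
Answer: -113032/81 ≈ -1395.5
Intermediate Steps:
r = 17 (r = 4 - 1*(-13) = 4 + 13 = 17)
L(a, T) = (3 + 1/a)**2
u(O) = 24 (u(O) = 6*4 = 24)
y = -1560 (y = (13*24)*(-5) = 312*(-5) = -1560)
y + m(r, L(9, 6)) = -1560 + 17*((1 + 3*9)**2/9**2) = -1560 + 17*((1 + 27)**2/81) = -1560 + 17*((1/81)*28**2) = -1560 + 17*((1/81)*784) = -1560 + 17*(784/81) = -1560 + 13328/81 = -113032/81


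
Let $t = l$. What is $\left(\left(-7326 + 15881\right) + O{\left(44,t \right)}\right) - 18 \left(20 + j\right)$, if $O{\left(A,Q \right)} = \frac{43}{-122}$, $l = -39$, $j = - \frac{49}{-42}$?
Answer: $\frac{997185}{122} \approx 8173.6$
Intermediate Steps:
$j = \frac{7}{6}$ ($j = \left(-49\right) \left(- \frac{1}{42}\right) = \frac{7}{6} \approx 1.1667$)
$t = -39$
$O{\left(A,Q \right)} = - \frac{43}{122}$ ($O{\left(A,Q \right)} = 43 \left(- \frac{1}{122}\right) = - \frac{43}{122}$)
$\left(\left(-7326 + 15881\right) + O{\left(44,t \right)}\right) - 18 \left(20 + j\right) = \left(\left(-7326 + 15881\right) - \frac{43}{122}\right) - 18 \left(20 + \frac{7}{6}\right) = \left(8555 - \frac{43}{122}\right) - 18 \cdot \frac{127}{6} = \frac{1043667}{122} - 381 = \frac{997185}{122}$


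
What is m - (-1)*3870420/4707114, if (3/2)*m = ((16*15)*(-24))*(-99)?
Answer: 298243388110/784519 ≈ 3.8016e+5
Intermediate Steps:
m = 380160 (m = 2*(((16*15)*(-24))*(-99))/3 = 2*((240*(-24))*(-99))/3 = 2*(-5760*(-99))/3 = (⅔)*570240 = 380160)
m - (-1)*3870420/4707114 = 380160 - (-1)*3870420/4707114 = 380160 - (-1)*3870420*(1/4707114) = 380160 - (-1)*645070/784519 = 380160 - 1*(-645070/784519) = 380160 + 645070/784519 = 298243388110/784519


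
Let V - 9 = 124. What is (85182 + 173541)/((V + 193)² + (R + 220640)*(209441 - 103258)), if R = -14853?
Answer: 86241/7283729099 ≈ 1.1840e-5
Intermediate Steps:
V = 133 (V = 9 + 124 = 133)
(85182 + 173541)/((V + 193)² + (R + 220640)*(209441 - 103258)) = (85182 + 173541)/((133 + 193)² + (-14853 + 220640)*(209441 - 103258)) = 258723/(326² + 205787*106183) = 258723/(106276 + 21851081021) = 258723/21851187297 = 258723*(1/21851187297) = 86241/7283729099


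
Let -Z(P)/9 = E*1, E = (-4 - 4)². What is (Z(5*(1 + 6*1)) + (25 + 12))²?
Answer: 290521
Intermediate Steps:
E = 64 (E = (-8)² = 64)
Z(P) = -576
(Z(5*(1 + 6*1)) + (25 + 12))² = (-576 + (25 + 12))² = (-576 + 37)² = (-539)² = 290521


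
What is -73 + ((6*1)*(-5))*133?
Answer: -4063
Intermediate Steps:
-73 + ((6*1)*(-5))*133 = -73 + (6*(-5))*133 = -73 - 30*133 = -73 - 3990 = -4063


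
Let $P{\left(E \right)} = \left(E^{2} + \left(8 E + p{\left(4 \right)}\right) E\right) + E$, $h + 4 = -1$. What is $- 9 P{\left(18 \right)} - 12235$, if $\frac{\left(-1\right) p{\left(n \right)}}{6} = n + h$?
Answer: $-39613$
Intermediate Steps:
$h = -5$ ($h = -4 - 1 = -5$)
$p{\left(n \right)} = 30 - 6 n$ ($p{\left(n \right)} = - 6 \left(n - 5\right) = - 6 \left(-5 + n\right) = 30 - 6 n$)
$P{\left(E \right)} = E + E^{2} + E \left(6 + 8 E\right)$ ($P{\left(E \right)} = \left(E^{2} + \left(8 E + \left(30 - 24\right)\right) E\right) + E = \left(E^{2} + \left(8 E + 6\right) E\right) + E = \left(E^{2} + \left(6 + 8 E\right) E\right) + E = \left(E^{2} + E \left(6 + 8 E\right)\right) + E = E + E^{2} + E \left(6 + 8 E\right)$)
$- 9 P{\left(18 \right)} - 12235 = - 9 \cdot 18 \left(7 + 9 \cdot 18\right) - 12235 = - 9 \cdot 18 \left(7 + 162\right) - 12235 = - 9 \cdot 18 \cdot 169 - 12235 = \left(-9\right) 3042 - 12235 = -27378 - 12235 = -39613$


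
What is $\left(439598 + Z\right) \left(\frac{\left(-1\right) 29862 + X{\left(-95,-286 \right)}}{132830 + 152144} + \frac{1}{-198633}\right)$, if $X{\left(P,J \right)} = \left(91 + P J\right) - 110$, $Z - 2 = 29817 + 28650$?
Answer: $- \frac{268348058621479}{56605240542} \approx -4740.7$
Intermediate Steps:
$Z = 58469$ ($Z = 2 + \left(29817 + 28650\right) = 2 + 58467 = 58469$)
$X{\left(P,J \right)} = -19 + J P$ ($X{\left(P,J \right)} = \left(91 + J P\right) - 110 = -19 + J P$)
$\left(439598 + Z\right) \left(\frac{\left(-1\right) 29862 + X{\left(-95,-286 \right)}}{132830 + 152144} + \frac{1}{-198633}\right) = \left(439598 + 58469\right) \left(\frac{\left(-1\right) 29862 - -27151}{132830 + 152144} + \frac{1}{-198633}\right) = 498067 \left(\frac{-29862 + \left(-19 + 27170\right)}{284974} - \frac{1}{198633}\right) = 498067 \left(\left(-29862 + 27151\right) \frac{1}{284974} - \frac{1}{198633}\right) = 498067 \left(\left(-2711\right) \frac{1}{284974} - \frac{1}{198633}\right) = 498067 \left(- \frac{2711}{284974} - \frac{1}{198633}\right) = 498067 \left(- \frac{538779037}{56605240542}\right) = - \frac{268348058621479}{56605240542}$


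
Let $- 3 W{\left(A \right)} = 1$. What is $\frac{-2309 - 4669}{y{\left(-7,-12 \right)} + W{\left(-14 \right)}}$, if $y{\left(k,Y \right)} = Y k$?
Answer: $- \frac{20934}{251} \approx -83.402$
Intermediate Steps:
$W{\left(A \right)} = - \frac{1}{3}$ ($W{\left(A \right)} = \left(- \frac{1}{3}\right) 1 = - \frac{1}{3}$)
$\frac{-2309 - 4669}{y{\left(-7,-12 \right)} + W{\left(-14 \right)}} = \frac{-2309 - 4669}{\left(-12\right) \left(-7\right) - \frac{1}{3}} = - \frac{6978}{84 - \frac{1}{3}} = - \frac{6978}{\frac{251}{3}} = \left(-6978\right) \frac{3}{251} = - \frac{20934}{251}$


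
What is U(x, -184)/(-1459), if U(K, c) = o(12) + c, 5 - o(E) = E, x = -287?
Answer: 191/1459 ≈ 0.13091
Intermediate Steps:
o(E) = 5 - E
U(K, c) = -7 + c (U(K, c) = (5 - 1*12) + c = (5 - 12) + c = -7 + c)
U(x, -184)/(-1459) = (-7 - 184)/(-1459) = -191*(-1/1459) = 191/1459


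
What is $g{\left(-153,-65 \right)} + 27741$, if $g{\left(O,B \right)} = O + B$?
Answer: $27523$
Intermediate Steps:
$g{\left(O,B \right)} = B + O$
$g{\left(-153,-65 \right)} + 27741 = \left(-65 - 153\right) + 27741 = -218 + 27741 = 27523$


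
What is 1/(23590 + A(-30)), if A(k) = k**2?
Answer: 1/24490 ≈ 4.0833e-5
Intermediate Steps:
1/(23590 + A(-30)) = 1/(23590 + (-30)**2) = 1/(23590 + 900) = 1/24490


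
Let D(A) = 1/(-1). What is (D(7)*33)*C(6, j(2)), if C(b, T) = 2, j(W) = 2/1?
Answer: -66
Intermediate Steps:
D(A) = -1
j(W) = 2 (j(W) = 2*1 = 2)
(D(7)*33)*C(6, j(2)) = -1*33*2 = -33*2 = -66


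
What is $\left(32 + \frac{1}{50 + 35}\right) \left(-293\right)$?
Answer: $- \frac{797253}{85} \approx -9379.5$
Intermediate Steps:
$\left(32 + \frac{1}{50 + 35}\right) \left(-293\right) = \left(32 + \frac{1}{85}\right) \left(-293\right) = \frac{2721}{85} \left(-293\right) = - \frac{797253}{85}$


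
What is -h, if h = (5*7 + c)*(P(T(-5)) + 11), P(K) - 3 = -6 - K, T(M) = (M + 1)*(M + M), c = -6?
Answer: 928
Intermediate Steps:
T(M) = 2*M*(1 + M) (T(M) = (1 + M)*(2*M) = 2*M*(1 + M))
P(K) = -3 - K (P(K) = 3 + (-6 - K) = -3 - K)
h = -928 (h = (5*7 - 6)*((-3 - 2*(-5)*(1 - 5)) + 11) = (35 - 6)*((-3 - 2*(-5)*(-4)) + 11) = 29*((-3 - 1*40) + 11) = 29*((-3 - 40) + 11) = 29*(-43 + 11) = 29*(-32) = -928)
-h = -1*(-928) = 928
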